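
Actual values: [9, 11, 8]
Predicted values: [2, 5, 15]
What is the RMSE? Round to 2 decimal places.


MSE = 44.6667. RMSE = sqrt(44.6667) = 6.68.

6.68


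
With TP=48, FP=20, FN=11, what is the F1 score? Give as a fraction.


Precision = 48/68 = 12/17. Recall = 48/59 = 48/59. F1 = 2*P*R/(P+R) = 96/127.

96/127


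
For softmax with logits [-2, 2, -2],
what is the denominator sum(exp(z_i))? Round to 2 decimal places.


Denom = e^-2=0.1353 + e^2=7.3891 + e^-2=0.1353. Sum = 7.6597, which rounds to 7.66.

7.66


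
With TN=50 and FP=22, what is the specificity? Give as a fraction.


Specificity = TN / (TN + FP) = 50 / 72 = 25/36.

25/36


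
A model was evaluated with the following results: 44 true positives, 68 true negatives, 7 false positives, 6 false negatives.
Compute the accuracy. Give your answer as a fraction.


Accuracy = (TP + TN) / (TP + TN + FP + FN) = (44 + 68) / 125 = 112/125.

112/125


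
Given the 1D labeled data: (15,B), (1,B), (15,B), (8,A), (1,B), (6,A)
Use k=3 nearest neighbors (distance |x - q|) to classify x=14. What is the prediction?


Distances: |15-14|=1, |1-14|=13, |15-14|=1, |8-14|=6, |1-14|=13, |6-14|=8. 3 nearest: (15,B), (15,B), (8,A). Counts: {'B': 2, 'A': 1}. Majority class: B.

B


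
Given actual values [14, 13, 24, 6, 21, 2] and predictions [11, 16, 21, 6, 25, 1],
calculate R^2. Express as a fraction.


Mean(y) = 40/3. SS_res = 44. SS_tot = 1066/3. R^2 = 1 - 44/(1066/3) = 467/533.

467/533


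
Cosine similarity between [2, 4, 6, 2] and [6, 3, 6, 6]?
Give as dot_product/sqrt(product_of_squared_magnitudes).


dot = 72. |a|^2 = 60, |b|^2 = 117. cos = 72/sqrt(7020).

72/sqrt(7020)


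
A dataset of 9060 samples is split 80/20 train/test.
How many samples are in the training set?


Test set = 9060 * 20% = 1812. Training set = 9060 - 1812 = 7248.

7248


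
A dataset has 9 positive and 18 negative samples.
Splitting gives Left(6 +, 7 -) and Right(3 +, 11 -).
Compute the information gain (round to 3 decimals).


H(parent) = 0.9183. H(left) = 0.9957, H(right) = 0.7496. Weighted = (13/27)*0.9957 + (14/27)*0.7496 = 0.8681. IG = 0.9183 - 0.8681 = 0.0502, which rounds to 0.050.

0.050


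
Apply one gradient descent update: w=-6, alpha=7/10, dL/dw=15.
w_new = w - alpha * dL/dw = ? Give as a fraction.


w_new = -6 - 7/10 * 15 = -6 - 21/2 = -33/2.

-33/2


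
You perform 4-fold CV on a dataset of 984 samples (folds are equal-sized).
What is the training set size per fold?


Each validation fold has 984/4 = 246 samples. Training set = 984 - 246 = 738.

738


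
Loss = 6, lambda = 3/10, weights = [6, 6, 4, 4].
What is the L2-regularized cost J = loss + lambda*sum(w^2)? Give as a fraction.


L2 sq norm = sum(w^2) = 104. J = 6 + 3/10 * 104 = 186/5.

186/5


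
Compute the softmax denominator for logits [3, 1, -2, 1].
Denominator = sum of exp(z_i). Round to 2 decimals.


Denom = e^3=20.0855 + e^1=2.7183 + e^-2=0.1353 + e^1=2.7183. Sum = 25.6574, which rounds to 25.66.

25.66


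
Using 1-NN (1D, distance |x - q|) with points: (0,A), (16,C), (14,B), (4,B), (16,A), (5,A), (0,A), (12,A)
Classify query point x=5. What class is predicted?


Distances: |0-5|=5, |16-5|=11, |14-5|=9, |4-5|=1, |16-5|=11, |5-5|=0, |0-5|=5, |12-5|=7. 1 nearest: (5,A). Counts: {'A': 1}. Majority class: A.

A


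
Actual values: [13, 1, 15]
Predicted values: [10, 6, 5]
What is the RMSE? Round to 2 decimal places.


MSE = 44.6667. RMSE = sqrt(44.6667) = 6.68.

6.68


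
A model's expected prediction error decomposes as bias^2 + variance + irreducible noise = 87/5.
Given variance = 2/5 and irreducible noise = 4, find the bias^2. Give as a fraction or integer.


Total error = bias^2 + variance + irreducible noise. So bias^2 = 87/5 - 2/5 - 4 = 13.

13


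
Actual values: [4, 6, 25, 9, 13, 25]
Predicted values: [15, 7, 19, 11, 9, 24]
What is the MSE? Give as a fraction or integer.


MSE = (1/6) * ((4-15)^2=121 + (6-7)^2=1 + (25-19)^2=36 + (9-11)^2=4 + (13-9)^2=16 + (25-24)^2=1). Sum = 179. MSE = 179/6.

179/6


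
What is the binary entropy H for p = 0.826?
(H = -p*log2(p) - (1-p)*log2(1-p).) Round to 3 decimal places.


H = -0.826*log2(0.826) - 0.174*log2(0.174) = 0.667.

0.667


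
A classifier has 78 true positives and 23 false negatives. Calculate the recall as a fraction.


Recall = TP / (TP + FN) = 78 / 101 = 78/101.

78/101


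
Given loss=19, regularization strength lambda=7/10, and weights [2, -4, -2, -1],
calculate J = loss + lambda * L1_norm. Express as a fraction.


L1 norm = sum(|w|) = 9. J = 19 + 7/10 * 9 = 253/10.

253/10


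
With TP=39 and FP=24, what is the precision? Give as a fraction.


Precision = TP / (TP + FP) = 39 / 63 = 13/21.

13/21


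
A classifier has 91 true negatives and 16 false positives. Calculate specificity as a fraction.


Specificity = TN / (TN + FP) = 91 / 107 = 91/107.

91/107


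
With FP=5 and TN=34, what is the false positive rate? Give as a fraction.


FPR = FP / (FP + TN) = 5 / 39 = 5/39.

5/39


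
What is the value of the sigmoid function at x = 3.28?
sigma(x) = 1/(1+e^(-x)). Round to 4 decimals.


sigma(3.28) = 1/(1+e^(-3.28)) = 1/(1+0.037628) = 1/1.037628 = 0.9637.

0.9637


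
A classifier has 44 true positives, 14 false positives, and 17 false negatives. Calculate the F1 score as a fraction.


Precision = 44/58 = 22/29. Recall = 44/61 = 44/61. F1 = 2*P*R/(P+R) = 88/119.

88/119


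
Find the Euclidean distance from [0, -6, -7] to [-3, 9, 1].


d = sqrt(sum of squared differences). (0--3)^2=9, (-6-9)^2=225, (-7-1)^2=64. Sum = 298.

sqrt(298)


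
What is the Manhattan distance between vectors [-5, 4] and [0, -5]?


d = sum of absolute differences: |-5-0|=5 + |4--5|=9 = 14.

14


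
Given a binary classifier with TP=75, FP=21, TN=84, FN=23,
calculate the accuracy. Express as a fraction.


Accuracy = (TP + TN) / (TP + TN + FP + FN) = (75 + 84) / 203 = 159/203.

159/203


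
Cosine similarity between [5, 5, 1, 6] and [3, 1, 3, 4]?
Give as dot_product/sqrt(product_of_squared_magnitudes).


dot = 47. |a|^2 = 87, |b|^2 = 35. cos = 47/sqrt(3045).

47/sqrt(3045)


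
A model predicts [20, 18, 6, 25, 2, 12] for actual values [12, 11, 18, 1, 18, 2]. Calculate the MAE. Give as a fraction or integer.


MAE = (1/6) * (|12-20|=8 + |11-18|=7 + |18-6|=12 + |1-25|=24 + |18-2|=16 + |2-12|=10). Sum = 77. MAE = 77/6.

77/6


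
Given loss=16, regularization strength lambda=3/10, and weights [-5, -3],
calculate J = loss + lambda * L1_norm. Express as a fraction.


L1 norm = sum(|w|) = 8. J = 16 + 3/10 * 8 = 92/5.

92/5


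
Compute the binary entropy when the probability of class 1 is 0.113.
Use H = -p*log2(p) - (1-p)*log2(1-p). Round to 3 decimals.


H = -0.113*log2(0.113) - 0.887*log2(0.887) = 0.509.

0.509


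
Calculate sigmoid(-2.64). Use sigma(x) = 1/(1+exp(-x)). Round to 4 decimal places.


sigma(-2.64) = 1/(1+e^(2.64)) = 1/(1+14.013204) = 1/15.013204 = 0.0666.

0.0666


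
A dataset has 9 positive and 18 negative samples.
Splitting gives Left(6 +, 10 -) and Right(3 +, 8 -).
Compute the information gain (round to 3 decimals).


H(parent) = 0.9183. H(left) = 0.9544, H(right) = 0.8454. Weighted = (16/27)*0.9544 + (11/27)*0.8454 = 0.9100. IG = 0.9183 - 0.9100 = 0.0083, which rounds to 0.008.

0.008


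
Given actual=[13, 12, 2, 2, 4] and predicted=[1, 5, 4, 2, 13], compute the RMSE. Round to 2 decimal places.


MSE = 55.6000. RMSE = sqrt(55.6000) = 7.46.

7.46


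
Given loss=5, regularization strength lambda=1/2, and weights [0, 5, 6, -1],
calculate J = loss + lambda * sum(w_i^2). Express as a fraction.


L2 sq norm = sum(w^2) = 62. J = 5 + 1/2 * 62 = 36.

36


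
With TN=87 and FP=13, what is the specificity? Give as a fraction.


Specificity = TN / (TN + FP) = 87 / 100 = 87/100.

87/100


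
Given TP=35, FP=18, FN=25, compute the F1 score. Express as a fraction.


Precision = 35/53 = 35/53. Recall = 35/60 = 7/12. F1 = 2*P*R/(P+R) = 70/113.

70/113


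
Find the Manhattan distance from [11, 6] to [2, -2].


d = sum of absolute differences: |11-2|=9 + |6--2|=8 = 17.

17


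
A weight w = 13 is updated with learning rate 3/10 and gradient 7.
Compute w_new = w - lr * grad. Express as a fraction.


w_new = 13 - 3/10 * 7 = 13 - 21/10 = 109/10.

109/10


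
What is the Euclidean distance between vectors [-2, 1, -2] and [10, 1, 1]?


d = sqrt(sum of squared differences). (-2-10)^2=144, (1-1)^2=0, (-2-1)^2=9. Sum = 153.

sqrt(153)


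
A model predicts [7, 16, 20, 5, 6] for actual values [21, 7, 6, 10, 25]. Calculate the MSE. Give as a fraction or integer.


MSE = (1/5) * ((21-7)^2=196 + (7-16)^2=81 + (6-20)^2=196 + (10-5)^2=25 + (25-6)^2=361). Sum = 859. MSE = 859/5.

859/5


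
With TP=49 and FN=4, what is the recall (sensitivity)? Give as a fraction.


Recall = TP / (TP + FN) = 49 / 53 = 49/53.

49/53


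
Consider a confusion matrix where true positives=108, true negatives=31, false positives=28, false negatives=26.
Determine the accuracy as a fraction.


Accuracy = (TP + TN) / (TP + TN + FP + FN) = (108 + 31) / 193 = 139/193.

139/193


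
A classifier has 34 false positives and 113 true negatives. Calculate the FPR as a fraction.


FPR = FP / (FP + TN) = 34 / 147 = 34/147.

34/147


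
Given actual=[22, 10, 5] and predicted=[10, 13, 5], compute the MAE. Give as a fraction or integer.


MAE = (1/3) * (|22-10|=12 + |10-13|=3 + |5-5|=0). Sum = 15. MAE = 5.

5


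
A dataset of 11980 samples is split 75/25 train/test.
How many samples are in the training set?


Test set = 11980 * 25% = 2995. Training set = 11980 - 2995 = 8985.

8985


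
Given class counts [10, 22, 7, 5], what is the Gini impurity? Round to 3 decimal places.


Total = 44. Proportions: 10/44, 22/44, 7/44, 5/44. sum(p_i^2) = 0.3399. Gini = 1 - 0.3399 = 0.6601, which rounds to 0.660.

0.660


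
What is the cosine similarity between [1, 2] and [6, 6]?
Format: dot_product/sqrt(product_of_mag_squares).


dot = 18. |a|^2 = 5, |b|^2 = 72. cos = 18/sqrt(360).

18/sqrt(360)


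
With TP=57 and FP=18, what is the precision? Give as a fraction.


Precision = TP / (TP + FP) = 57 / 75 = 19/25.

19/25


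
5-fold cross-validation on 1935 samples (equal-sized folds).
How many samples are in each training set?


Each validation fold has 1935/5 = 387 samples. Training set = 1935 - 387 = 1548.

1548


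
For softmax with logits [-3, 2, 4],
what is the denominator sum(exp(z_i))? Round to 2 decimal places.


Denom = e^-3=0.0498 + e^2=7.3891 + e^4=54.5982. Sum = 62.0371, which rounds to 62.04.

62.04


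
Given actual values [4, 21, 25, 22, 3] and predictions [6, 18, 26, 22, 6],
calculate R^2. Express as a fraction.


Mean(y) = 15. SS_res = 23. SS_tot = 450. R^2 = 1 - 23/(450) = 427/450.

427/450


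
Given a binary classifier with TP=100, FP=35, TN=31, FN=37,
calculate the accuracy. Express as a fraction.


Accuracy = (TP + TN) / (TP + TN + FP + FN) = (100 + 31) / 203 = 131/203.

131/203


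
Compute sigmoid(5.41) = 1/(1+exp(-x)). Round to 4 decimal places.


sigma(5.41) = 1/(1+e^(-5.41)) = 1/(1+0.004472) = 1/1.004472 = 0.9955.

0.9955


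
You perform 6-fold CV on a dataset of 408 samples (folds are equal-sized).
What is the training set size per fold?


Each validation fold has 408/6 = 68 samples. Training set = 408 - 68 = 340.

340


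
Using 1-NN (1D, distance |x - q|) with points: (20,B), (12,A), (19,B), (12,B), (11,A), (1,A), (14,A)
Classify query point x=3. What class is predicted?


Distances: |20-3|=17, |12-3|=9, |19-3|=16, |12-3|=9, |11-3|=8, |1-3|=2, |14-3|=11. 1 nearest: (1,A). Counts: {'A': 1}. Majority class: A.

A


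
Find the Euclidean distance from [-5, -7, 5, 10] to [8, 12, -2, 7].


d = sqrt(sum of squared differences). (-5-8)^2=169, (-7-12)^2=361, (5--2)^2=49, (10-7)^2=9. Sum = 588.

sqrt(588)


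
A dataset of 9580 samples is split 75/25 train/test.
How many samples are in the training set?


Test set = 9580 * 25% = 2395. Training set = 9580 - 2395 = 7185.

7185


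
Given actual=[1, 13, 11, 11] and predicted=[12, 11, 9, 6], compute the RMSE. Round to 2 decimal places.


MSE = 38.5000. RMSE = sqrt(38.5000) = 6.20.

6.20


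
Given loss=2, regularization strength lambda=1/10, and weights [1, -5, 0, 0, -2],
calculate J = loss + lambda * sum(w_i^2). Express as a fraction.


L2 sq norm = sum(w^2) = 30. J = 2 + 1/10 * 30 = 5.

5


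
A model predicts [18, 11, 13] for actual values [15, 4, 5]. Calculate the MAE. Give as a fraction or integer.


MAE = (1/3) * (|15-18|=3 + |4-11|=7 + |5-13|=8). Sum = 18. MAE = 6.

6


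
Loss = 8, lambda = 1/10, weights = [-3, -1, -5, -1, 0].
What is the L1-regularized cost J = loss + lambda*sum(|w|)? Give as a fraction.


L1 norm = sum(|w|) = 10. J = 8 + 1/10 * 10 = 9.

9


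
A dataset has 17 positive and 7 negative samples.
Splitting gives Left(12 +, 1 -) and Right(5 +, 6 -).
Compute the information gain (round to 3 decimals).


H(parent) = 0.8709. H(left) = 0.3912, H(right) = 0.9940. Weighted = (13/24)*0.3912 + (11/24)*0.9940 = 0.6675. IG = 0.8709 - 0.6675 = 0.2034, which rounds to 0.203.

0.203


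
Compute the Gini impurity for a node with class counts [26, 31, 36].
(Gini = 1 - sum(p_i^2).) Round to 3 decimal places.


Total = 93. Proportions: 26/93, 31/93, 36/93. sum(p_i^2) = 0.3391. Gini = 1 - 0.3391 = 0.6609, which rounds to 0.661.

0.661


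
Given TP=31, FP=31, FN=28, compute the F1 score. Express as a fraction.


Precision = 31/62 = 1/2. Recall = 31/59 = 31/59. F1 = 2*P*R/(P+R) = 62/121.

62/121


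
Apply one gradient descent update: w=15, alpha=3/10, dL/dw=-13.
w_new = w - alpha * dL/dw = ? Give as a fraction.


w_new = 15 - 3/10 * -13 = 15 - -39/10 = 189/10.

189/10


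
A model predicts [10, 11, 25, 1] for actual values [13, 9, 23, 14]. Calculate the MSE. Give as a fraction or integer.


MSE = (1/4) * ((13-10)^2=9 + (9-11)^2=4 + (23-25)^2=4 + (14-1)^2=169). Sum = 186. MSE = 93/2.

93/2


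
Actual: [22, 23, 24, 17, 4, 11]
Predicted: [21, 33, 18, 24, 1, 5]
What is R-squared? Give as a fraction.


Mean(y) = 101/6. SS_res = 231. SS_tot = 1889/6. R^2 = 1 - 231/(1889/6) = 503/1889.

503/1889


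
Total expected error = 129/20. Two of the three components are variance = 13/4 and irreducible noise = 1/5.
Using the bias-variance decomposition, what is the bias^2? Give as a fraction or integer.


Total error = bias^2 + variance + irreducible noise. So bias^2 = 129/20 - 13/4 - 1/5 = 3.

3


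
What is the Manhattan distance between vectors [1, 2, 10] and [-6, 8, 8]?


d = sum of absolute differences: |1--6|=7 + |2-8|=6 + |10-8|=2 = 15.

15


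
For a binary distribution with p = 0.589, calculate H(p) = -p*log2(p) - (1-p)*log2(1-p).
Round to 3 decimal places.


H = -0.589*log2(0.589) - 0.411*log2(0.411) = 0.977.

0.977


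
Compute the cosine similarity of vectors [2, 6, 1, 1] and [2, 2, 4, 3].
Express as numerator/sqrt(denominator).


dot = 23. |a|^2 = 42, |b|^2 = 33. cos = 23/sqrt(1386).

23/sqrt(1386)


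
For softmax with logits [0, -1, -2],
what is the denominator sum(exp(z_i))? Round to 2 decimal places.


Denom = e^0=1.0000 + e^-1=0.3679 + e^-2=0.1353. Sum = 1.5032, which rounds to 1.50.

1.50


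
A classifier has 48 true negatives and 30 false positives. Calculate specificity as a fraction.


Specificity = TN / (TN + FP) = 48 / 78 = 8/13.

8/13


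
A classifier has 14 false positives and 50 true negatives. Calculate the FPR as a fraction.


FPR = FP / (FP + TN) = 14 / 64 = 7/32.

7/32


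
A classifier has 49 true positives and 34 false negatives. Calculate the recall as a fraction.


Recall = TP / (TP + FN) = 49 / 83 = 49/83.

49/83


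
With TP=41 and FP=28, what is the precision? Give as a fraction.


Precision = TP / (TP + FP) = 41 / 69 = 41/69.

41/69


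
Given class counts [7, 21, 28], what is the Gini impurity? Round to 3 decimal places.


Total = 56. Proportions: 7/56, 21/56, 28/56. sum(p_i^2) = 0.4062. Gini = 1 - 0.4062 = 0.5938, which rounds to 0.594.

0.594


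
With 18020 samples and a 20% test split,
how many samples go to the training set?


Test set = 18020 * 20% = 3604. Training set = 18020 - 3604 = 14416.

14416


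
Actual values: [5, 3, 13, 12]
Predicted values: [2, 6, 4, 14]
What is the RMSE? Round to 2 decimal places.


MSE = 25.7500. RMSE = sqrt(25.7500) = 5.07.

5.07


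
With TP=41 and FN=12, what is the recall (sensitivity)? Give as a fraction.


Recall = TP / (TP + FN) = 41 / 53 = 41/53.

41/53


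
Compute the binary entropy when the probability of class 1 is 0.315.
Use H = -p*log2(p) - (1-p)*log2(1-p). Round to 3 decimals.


H = -0.315*log2(0.315) - 0.685*log2(0.685) = 0.899.

0.899


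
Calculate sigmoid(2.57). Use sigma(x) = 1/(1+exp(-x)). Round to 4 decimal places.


sigma(2.57) = 1/(1+e^(-2.57)) = 1/(1+0.076536) = 1/1.076536 = 0.9289.

0.9289


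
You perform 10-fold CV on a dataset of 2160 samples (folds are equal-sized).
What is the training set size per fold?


Each validation fold has 2160/10 = 216 samples. Training set = 2160 - 216 = 1944.

1944


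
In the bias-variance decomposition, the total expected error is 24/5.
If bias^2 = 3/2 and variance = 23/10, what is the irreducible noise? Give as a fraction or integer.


Total error = bias^2 + variance + irreducible noise. So irreducible noise = 24/5 - 3/2 - 23/10 = 1.

1


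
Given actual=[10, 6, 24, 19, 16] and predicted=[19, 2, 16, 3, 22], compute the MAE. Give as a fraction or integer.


MAE = (1/5) * (|10-19|=9 + |6-2|=4 + |24-16|=8 + |19-3|=16 + |16-22|=6). Sum = 43. MAE = 43/5.

43/5


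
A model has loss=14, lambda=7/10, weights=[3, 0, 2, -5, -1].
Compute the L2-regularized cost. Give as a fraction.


L2 sq norm = sum(w^2) = 39. J = 14 + 7/10 * 39 = 413/10.

413/10


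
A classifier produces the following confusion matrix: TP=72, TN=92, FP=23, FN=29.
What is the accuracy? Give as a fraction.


Accuracy = (TP + TN) / (TP + TN + FP + FN) = (72 + 92) / 216 = 41/54.

41/54


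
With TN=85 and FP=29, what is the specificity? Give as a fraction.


Specificity = TN / (TN + FP) = 85 / 114 = 85/114.

85/114


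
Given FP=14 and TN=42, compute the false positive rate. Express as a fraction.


FPR = FP / (FP + TN) = 14 / 56 = 1/4.

1/4


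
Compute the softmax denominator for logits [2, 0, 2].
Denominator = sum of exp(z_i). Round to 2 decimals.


Denom = e^2=7.3891 + e^0=1.0000 + e^2=7.3891. Sum = 15.7782, which rounds to 15.78.

15.78


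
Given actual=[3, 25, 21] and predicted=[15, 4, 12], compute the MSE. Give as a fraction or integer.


MSE = (1/3) * ((3-15)^2=144 + (25-4)^2=441 + (21-12)^2=81). Sum = 666. MSE = 222.

222


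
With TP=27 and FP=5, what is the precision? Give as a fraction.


Precision = TP / (TP + FP) = 27 / 32 = 27/32.

27/32


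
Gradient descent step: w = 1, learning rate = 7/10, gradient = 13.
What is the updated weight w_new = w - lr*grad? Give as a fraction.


w_new = 1 - 7/10 * 13 = 1 - 91/10 = -81/10.

-81/10


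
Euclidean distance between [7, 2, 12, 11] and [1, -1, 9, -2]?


d = sqrt(sum of squared differences). (7-1)^2=36, (2--1)^2=9, (12-9)^2=9, (11--2)^2=169. Sum = 223.

sqrt(223)


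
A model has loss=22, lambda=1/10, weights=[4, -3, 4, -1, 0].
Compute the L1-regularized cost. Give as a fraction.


L1 norm = sum(|w|) = 12. J = 22 + 1/10 * 12 = 116/5.

116/5


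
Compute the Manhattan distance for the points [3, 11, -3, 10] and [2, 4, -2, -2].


d = sum of absolute differences: |3-2|=1 + |11-4|=7 + |-3--2|=1 + |10--2|=12 = 21.

21


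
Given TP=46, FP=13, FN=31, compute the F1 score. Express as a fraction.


Precision = 46/59 = 46/59. Recall = 46/77 = 46/77. F1 = 2*P*R/(P+R) = 23/34.

23/34


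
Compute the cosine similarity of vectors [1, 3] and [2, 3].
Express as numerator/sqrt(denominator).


dot = 11. |a|^2 = 10, |b|^2 = 13. cos = 11/sqrt(130).

11/sqrt(130)


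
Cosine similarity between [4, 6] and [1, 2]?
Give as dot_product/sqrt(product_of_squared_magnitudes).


dot = 16. |a|^2 = 52, |b|^2 = 5. cos = 16/sqrt(260).

16/sqrt(260)


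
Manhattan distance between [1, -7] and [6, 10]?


d = sum of absolute differences: |1-6|=5 + |-7-10|=17 = 22.

22


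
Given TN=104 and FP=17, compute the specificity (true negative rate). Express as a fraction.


Specificity = TN / (TN + FP) = 104 / 121 = 104/121.

104/121


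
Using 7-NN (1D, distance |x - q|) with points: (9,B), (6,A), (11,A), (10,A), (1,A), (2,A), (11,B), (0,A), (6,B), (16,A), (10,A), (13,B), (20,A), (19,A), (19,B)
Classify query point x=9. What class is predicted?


Distances: |9-9|=0, |6-9|=3, |11-9|=2, |10-9|=1, |1-9|=8, |2-9|=7, |11-9|=2, |0-9|=9, |6-9|=3, |16-9|=7, |10-9|=1, |13-9|=4, |20-9|=11, |19-9|=10, |19-9|=10. 7 nearest: (9,B), (10,A), (10,A), (11,A), (11,B), (6,A), (6,B). Counts: {'B': 3, 'A': 4}. Majority class: A.

A


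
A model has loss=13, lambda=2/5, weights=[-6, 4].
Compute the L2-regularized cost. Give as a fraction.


L2 sq norm = sum(w^2) = 52. J = 13 + 2/5 * 52 = 169/5.

169/5


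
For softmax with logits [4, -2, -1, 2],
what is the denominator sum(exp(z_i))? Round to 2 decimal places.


Denom = e^4=54.5982 + e^-2=0.1353 + e^-1=0.3679 + e^2=7.3891. Sum = 62.4905, which rounds to 62.49.

62.49


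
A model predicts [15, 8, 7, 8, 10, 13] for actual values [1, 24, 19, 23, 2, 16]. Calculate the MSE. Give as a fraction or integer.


MSE = (1/6) * ((1-15)^2=196 + (24-8)^2=256 + (19-7)^2=144 + (23-8)^2=225 + (2-10)^2=64 + (16-13)^2=9). Sum = 894. MSE = 149.

149


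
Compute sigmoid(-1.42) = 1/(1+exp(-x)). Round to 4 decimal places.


sigma(-1.42) = 1/(1+e^(1.42)) = 1/(1+4.137120) = 1/5.137120 = 0.1947.

0.1947


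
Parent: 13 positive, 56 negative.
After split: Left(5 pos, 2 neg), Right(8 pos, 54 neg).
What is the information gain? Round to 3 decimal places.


H(parent) = 0.6981. H(left) = 0.8631, H(right) = 0.5548. Weighted = (7/69)*0.8631 + (62/69)*0.5548 = 0.5861. IG = 0.6981 - 0.5861 = 0.1120, which rounds to 0.112.

0.112


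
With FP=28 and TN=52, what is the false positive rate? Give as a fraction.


FPR = FP / (FP + TN) = 28 / 80 = 7/20.

7/20


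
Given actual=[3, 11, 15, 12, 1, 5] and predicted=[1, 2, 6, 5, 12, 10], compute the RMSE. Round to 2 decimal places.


MSE = 60.1667. RMSE = sqrt(60.1667) = 7.76.

7.76


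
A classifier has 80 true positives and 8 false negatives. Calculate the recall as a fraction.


Recall = TP / (TP + FN) = 80 / 88 = 10/11.

10/11


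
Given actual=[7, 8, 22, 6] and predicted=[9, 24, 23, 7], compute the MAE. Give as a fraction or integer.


MAE = (1/4) * (|7-9|=2 + |8-24|=16 + |22-23|=1 + |6-7|=1). Sum = 20. MAE = 5.

5


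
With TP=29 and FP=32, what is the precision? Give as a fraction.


Precision = TP / (TP + FP) = 29 / 61 = 29/61.

29/61


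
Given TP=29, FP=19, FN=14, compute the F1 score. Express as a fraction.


Precision = 29/48 = 29/48. Recall = 29/43 = 29/43. F1 = 2*P*R/(P+R) = 58/91.

58/91


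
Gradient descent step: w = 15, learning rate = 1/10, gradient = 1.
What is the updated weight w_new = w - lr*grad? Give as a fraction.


w_new = 15 - 1/10 * 1 = 15 - 1/10 = 149/10.

149/10


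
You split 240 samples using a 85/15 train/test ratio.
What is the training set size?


Test set = 240 * 15% = 36. Training set = 240 - 36 = 204.

204


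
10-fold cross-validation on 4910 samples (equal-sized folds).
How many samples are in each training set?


Each validation fold has 4910/10 = 491 samples. Training set = 4910 - 491 = 4419.

4419


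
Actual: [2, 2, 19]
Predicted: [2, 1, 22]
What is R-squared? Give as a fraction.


Mean(y) = 23/3. SS_res = 10. SS_tot = 578/3. R^2 = 1 - 10/(578/3) = 274/289.

274/289


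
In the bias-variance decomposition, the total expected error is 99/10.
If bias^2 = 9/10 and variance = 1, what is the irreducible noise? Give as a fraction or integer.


Total error = bias^2 + variance + irreducible noise. So irreducible noise = 99/10 - 9/10 - 1 = 8.

8


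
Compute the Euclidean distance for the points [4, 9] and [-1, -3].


d = sqrt(sum of squared differences). (4--1)^2=25, (9--3)^2=144. Sum = 169.

13


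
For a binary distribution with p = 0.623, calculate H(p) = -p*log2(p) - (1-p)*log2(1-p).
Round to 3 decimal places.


H = -0.623*log2(0.623) - 0.377*log2(0.377) = 0.956.

0.956


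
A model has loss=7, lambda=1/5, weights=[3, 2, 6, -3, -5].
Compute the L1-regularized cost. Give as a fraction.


L1 norm = sum(|w|) = 19. J = 7 + 1/5 * 19 = 54/5.

54/5


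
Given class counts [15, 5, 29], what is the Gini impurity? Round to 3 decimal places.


Total = 49. Proportions: 15/49, 5/49, 29/49. sum(p_i^2) = 0.4544. Gini = 1 - 0.4544 = 0.5456, which rounds to 0.546.

0.546


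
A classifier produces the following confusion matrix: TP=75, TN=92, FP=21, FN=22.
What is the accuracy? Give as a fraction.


Accuracy = (TP + TN) / (TP + TN + FP + FN) = (75 + 92) / 210 = 167/210.

167/210


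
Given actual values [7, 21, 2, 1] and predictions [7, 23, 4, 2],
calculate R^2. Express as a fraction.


Mean(y) = 31/4. SS_res = 9. SS_tot = 1019/4. R^2 = 1 - 9/(1019/4) = 983/1019.

983/1019


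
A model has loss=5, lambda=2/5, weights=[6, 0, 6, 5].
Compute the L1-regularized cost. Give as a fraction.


L1 norm = sum(|w|) = 17. J = 5 + 2/5 * 17 = 59/5.

59/5


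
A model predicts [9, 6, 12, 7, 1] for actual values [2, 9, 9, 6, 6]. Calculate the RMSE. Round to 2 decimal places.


MSE = 18.6000. RMSE = sqrt(18.6000) = 4.31.

4.31


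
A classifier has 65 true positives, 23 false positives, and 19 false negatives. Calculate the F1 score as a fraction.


Precision = 65/88 = 65/88. Recall = 65/84 = 65/84. F1 = 2*P*R/(P+R) = 65/86.

65/86


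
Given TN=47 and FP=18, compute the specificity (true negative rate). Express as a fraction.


Specificity = TN / (TN + FP) = 47 / 65 = 47/65.

47/65


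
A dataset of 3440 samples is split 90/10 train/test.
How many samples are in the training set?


Test set = 3440 * 10% = 344. Training set = 3440 - 344 = 3096.

3096


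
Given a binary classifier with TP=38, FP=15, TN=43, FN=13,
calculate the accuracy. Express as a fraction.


Accuracy = (TP + TN) / (TP + TN + FP + FN) = (38 + 43) / 109 = 81/109.

81/109


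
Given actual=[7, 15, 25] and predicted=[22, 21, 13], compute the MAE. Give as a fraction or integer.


MAE = (1/3) * (|7-22|=15 + |15-21|=6 + |25-13|=12). Sum = 33. MAE = 11.

11


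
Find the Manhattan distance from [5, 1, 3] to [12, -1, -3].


d = sum of absolute differences: |5-12|=7 + |1--1|=2 + |3--3|=6 = 15.

15


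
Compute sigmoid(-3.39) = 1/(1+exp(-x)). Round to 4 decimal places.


sigma(-3.39) = 1/(1+e^(3.39)) = 1/(1+29.665952) = 1/30.665952 = 0.0326.

0.0326


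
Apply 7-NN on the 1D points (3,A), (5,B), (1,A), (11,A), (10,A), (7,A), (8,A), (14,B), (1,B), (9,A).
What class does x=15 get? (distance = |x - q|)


Distances: |3-15|=12, |5-15|=10, |1-15|=14, |11-15|=4, |10-15|=5, |7-15|=8, |8-15|=7, |14-15|=1, |1-15|=14, |9-15|=6. 7 nearest: (14,B), (11,A), (10,A), (9,A), (8,A), (7,A), (5,B). Counts: {'B': 2, 'A': 5}. Majority class: A.

A


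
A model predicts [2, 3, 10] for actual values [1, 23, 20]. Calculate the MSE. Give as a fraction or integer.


MSE = (1/3) * ((1-2)^2=1 + (23-3)^2=400 + (20-10)^2=100). Sum = 501. MSE = 167.

167


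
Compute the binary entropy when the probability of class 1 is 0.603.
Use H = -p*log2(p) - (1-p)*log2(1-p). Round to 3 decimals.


H = -0.603*log2(0.603) - 0.397*log2(0.397) = 0.969.

0.969


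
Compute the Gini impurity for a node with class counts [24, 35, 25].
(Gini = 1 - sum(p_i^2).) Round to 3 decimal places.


Total = 84. Proportions: 24/84, 35/84, 25/84. sum(p_i^2) = 0.3438. Gini = 1 - 0.3438 = 0.6562, which rounds to 0.656.

0.656


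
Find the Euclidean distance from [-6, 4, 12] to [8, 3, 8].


d = sqrt(sum of squared differences). (-6-8)^2=196, (4-3)^2=1, (12-8)^2=16. Sum = 213.

sqrt(213)


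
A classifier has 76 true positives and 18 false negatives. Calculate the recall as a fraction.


Recall = TP / (TP + FN) = 76 / 94 = 38/47.

38/47


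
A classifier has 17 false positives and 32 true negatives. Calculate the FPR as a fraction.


FPR = FP / (FP + TN) = 17 / 49 = 17/49.

17/49


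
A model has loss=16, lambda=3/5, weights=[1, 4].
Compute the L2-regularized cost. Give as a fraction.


L2 sq norm = sum(w^2) = 17. J = 16 + 3/5 * 17 = 131/5.

131/5


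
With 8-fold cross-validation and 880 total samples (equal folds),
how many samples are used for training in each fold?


Each validation fold has 880/8 = 110 samples. Training set = 880 - 110 = 770.

770


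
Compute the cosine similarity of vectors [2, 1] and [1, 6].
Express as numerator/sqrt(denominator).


dot = 8. |a|^2 = 5, |b|^2 = 37. cos = 8/sqrt(185).

8/sqrt(185)


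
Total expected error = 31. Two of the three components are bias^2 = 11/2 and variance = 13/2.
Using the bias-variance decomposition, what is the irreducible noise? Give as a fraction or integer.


Total error = bias^2 + variance + irreducible noise. So irreducible noise = 31 - 11/2 - 13/2 = 19.

19


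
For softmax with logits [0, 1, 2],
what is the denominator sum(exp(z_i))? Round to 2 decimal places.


Denom = e^0=1.0000 + e^1=2.7183 + e^2=7.3891. Sum = 11.1074, which rounds to 11.11.

11.11


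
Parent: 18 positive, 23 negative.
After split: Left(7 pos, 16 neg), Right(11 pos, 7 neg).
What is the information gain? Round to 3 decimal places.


H(parent) = 0.9892. H(left) = 0.8865, H(right) = 0.9641. Weighted = (23/41)*0.8865 + (18/41)*0.9641 = 0.9206. IG = 0.9892 - 0.9206 = 0.0686, which rounds to 0.069.

0.069


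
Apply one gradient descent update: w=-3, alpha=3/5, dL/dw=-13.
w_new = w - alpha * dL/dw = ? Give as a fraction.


w_new = -3 - 3/5 * -13 = -3 - -39/5 = 24/5.

24/5


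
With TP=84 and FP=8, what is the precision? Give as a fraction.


Precision = TP / (TP + FP) = 84 / 92 = 21/23.

21/23


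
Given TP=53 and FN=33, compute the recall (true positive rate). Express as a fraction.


Recall = TP / (TP + FN) = 53 / 86 = 53/86.

53/86


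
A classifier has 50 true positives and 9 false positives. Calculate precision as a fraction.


Precision = TP / (TP + FP) = 50 / 59 = 50/59.

50/59


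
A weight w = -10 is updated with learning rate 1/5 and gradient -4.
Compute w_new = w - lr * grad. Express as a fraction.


w_new = -10 - 1/5 * -4 = -10 - -4/5 = -46/5.

-46/5


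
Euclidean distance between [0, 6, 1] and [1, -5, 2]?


d = sqrt(sum of squared differences). (0-1)^2=1, (6--5)^2=121, (1-2)^2=1. Sum = 123.

sqrt(123)


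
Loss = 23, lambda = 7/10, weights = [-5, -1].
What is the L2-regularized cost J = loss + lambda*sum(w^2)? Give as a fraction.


L2 sq norm = sum(w^2) = 26. J = 23 + 7/10 * 26 = 206/5.

206/5


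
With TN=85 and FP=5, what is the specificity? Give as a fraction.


Specificity = TN / (TN + FP) = 85 / 90 = 17/18.

17/18


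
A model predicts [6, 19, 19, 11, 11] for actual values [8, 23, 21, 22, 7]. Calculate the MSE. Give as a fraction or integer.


MSE = (1/5) * ((8-6)^2=4 + (23-19)^2=16 + (21-19)^2=4 + (22-11)^2=121 + (7-11)^2=16). Sum = 161. MSE = 161/5.

161/5


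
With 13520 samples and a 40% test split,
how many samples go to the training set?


Test set = 13520 * 40% = 5408. Training set = 13520 - 5408 = 8112.

8112


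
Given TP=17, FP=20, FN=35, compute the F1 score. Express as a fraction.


Precision = 17/37 = 17/37. Recall = 17/52 = 17/52. F1 = 2*P*R/(P+R) = 34/89.

34/89


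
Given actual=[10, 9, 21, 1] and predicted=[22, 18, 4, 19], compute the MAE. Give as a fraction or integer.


MAE = (1/4) * (|10-22|=12 + |9-18|=9 + |21-4|=17 + |1-19|=18). Sum = 56. MAE = 14.

14


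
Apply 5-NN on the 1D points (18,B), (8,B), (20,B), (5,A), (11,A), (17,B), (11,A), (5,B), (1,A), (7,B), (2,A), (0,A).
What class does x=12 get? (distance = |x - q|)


Distances: |18-12|=6, |8-12|=4, |20-12|=8, |5-12|=7, |11-12|=1, |17-12|=5, |11-12|=1, |5-12|=7, |1-12|=11, |7-12|=5, |2-12|=10, |0-12|=12. 5 nearest: (11,A), (11,A), (8,B), (17,B), (7,B). Counts: {'A': 2, 'B': 3}. Majority class: B.

B


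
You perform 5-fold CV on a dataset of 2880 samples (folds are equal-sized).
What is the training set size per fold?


Each validation fold has 2880/5 = 576 samples. Training set = 2880 - 576 = 2304.

2304


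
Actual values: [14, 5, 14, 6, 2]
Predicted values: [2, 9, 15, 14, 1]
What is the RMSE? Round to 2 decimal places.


MSE = 45.2000. RMSE = sqrt(45.2000) = 6.72.

6.72


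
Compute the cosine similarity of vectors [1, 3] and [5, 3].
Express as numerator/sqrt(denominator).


dot = 14. |a|^2 = 10, |b|^2 = 34. cos = 14/sqrt(340).

14/sqrt(340)


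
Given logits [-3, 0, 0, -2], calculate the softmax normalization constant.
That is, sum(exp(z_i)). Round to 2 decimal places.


Denom = e^-3=0.0498 + e^0=1.0000 + e^0=1.0000 + e^-2=0.1353. Sum = 2.1851, which rounds to 2.19.

2.19


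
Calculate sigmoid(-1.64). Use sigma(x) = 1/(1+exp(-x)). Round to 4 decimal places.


sigma(-1.64) = 1/(1+e^(1.64)) = 1/(1+5.155170) = 1/6.155170 = 0.1625.

0.1625


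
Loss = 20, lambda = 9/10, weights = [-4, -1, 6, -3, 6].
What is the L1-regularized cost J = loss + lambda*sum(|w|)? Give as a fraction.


L1 norm = sum(|w|) = 20. J = 20 + 9/10 * 20 = 38.

38


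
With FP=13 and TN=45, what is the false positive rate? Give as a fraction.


FPR = FP / (FP + TN) = 13 / 58 = 13/58.

13/58


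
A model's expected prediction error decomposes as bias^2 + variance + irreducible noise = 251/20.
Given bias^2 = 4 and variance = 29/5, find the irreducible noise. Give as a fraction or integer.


Total error = bias^2 + variance + irreducible noise. So irreducible noise = 251/20 - 4 - 29/5 = 11/4.

11/4


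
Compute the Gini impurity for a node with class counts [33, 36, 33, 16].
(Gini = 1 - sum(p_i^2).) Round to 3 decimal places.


Total = 118. Proportions: 33/118, 36/118, 33/118, 16/118. sum(p_i^2) = 0.2679. Gini = 1 - 0.2679 = 0.7321, which rounds to 0.732.

0.732


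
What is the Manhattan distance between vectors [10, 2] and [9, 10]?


d = sum of absolute differences: |10-9|=1 + |2-10|=8 = 9.

9


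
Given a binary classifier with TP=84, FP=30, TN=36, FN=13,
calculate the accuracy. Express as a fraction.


Accuracy = (TP + TN) / (TP + TN + FP + FN) = (84 + 36) / 163 = 120/163.

120/163


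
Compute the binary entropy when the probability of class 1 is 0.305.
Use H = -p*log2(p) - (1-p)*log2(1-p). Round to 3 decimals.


H = -0.305*log2(0.305) - 0.695*log2(0.695) = 0.887.

0.887


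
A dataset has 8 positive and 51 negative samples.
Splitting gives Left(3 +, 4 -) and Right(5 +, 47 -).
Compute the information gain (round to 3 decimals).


H(parent) = 0.5726. H(left) = 0.9852, H(right) = 0.4567. Weighted = (7/59)*0.9852 + (52/59)*0.4567 = 0.5194. IG = 0.5726 - 0.5194 = 0.0532, which rounds to 0.053.

0.053


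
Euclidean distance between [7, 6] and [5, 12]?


d = sqrt(sum of squared differences). (7-5)^2=4, (6-12)^2=36. Sum = 40.

sqrt(40)


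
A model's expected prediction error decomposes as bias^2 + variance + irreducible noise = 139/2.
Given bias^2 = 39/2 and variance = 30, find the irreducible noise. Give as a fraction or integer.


Total error = bias^2 + variance + irreducible noise. So irreducible noise = 139/2 - 39/2 - 30 = 20.

20


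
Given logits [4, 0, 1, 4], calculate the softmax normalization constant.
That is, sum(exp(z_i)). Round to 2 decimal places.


Denom = e^4=54.5982 + e^0=1.0000 + e^1=2.7183 + e^4=54.5982. Sum = 112.9147, which rounds to 112.91.

112.91


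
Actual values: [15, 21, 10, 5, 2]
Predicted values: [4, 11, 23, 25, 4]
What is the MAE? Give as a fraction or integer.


MAE = (1/5) * (|15-4|=11 + |21-11|=10 + |10-23|=13 + |5-25|=20 + |2-4|=2). Sum = 56. MAE = 56/5.

56/5


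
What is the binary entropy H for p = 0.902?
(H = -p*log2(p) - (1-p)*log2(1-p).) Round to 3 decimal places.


H = -0.902*log2(0.902) - 0.098*log2(0.098) = 0.463.

0.463


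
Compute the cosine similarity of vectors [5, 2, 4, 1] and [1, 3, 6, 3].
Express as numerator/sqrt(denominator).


dot = 38. |a|^2 = 46, |b|^2 = 55. cos = 38/sqrt(2530).

38/sqrt(2530)


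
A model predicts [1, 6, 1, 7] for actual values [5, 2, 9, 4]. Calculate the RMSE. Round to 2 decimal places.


MSE = 26.2500. RMSE = sqrt(26.2500) = 5.12.

5.12


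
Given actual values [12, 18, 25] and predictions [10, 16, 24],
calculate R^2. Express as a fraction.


Mean(y) = 55/3. SS_res = 9. SS_tot = 254/3. R^2 = 1 - 9/(254/3) = 227/254.

227/254


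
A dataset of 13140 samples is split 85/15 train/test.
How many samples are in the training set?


Test set = 13140 * 15% = 1971. Training set = 13140 - 1971 = 11169.

11169


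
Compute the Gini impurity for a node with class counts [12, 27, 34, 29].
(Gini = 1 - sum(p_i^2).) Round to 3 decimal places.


Total = 102. Proportions: 12/102, 27/102, 34/102, 29/102. sum(p_i^2) = 0.2759. Gini = 1 - 0.2759 = 0.7241, which rounds to 0.724.

0.724


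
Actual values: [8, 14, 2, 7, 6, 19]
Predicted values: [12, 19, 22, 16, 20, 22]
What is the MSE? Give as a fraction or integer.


MSE = (1/6) * ((8-12)^2=16 + (14-19)^2=25 + (2-22)^2=400 + (7-16)^2=81 + (6-20)^2=196 + (19-22)^2=9). Sum = 727. MSE = 727/6.

727/6


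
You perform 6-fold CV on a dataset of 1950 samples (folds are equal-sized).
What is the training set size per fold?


Each validation fold has 1950/6 = 325 samples. Training set = 1950 - 325 = 1625.

1625


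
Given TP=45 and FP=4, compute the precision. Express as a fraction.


Precision = TP / (TP + FP) = 45 / 49 = 45/49.

45/49


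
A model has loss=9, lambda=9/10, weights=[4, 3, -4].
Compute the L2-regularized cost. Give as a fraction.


L2 sq norm = sum(w^2) = 41. J = 9 + 9/10 * 41 = 459/10.

459/10


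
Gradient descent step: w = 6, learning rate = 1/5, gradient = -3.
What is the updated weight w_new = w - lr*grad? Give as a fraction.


w_new = 6 - 1/5 * -3 = 6 - -3/5 = 33/5.

33/5


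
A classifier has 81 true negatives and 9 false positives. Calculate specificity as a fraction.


Specificity = TN / (TN + FP) = 81 / 90 = 9/10.

9/10


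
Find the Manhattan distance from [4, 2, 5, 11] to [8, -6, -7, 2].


d = sum of absolute differences: |4-8|=4 + |2--6|=8 + |5--7|=12 + |11-2|=9 = 33.

33


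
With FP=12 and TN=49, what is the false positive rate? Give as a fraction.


FPR = FP / (FP + TN) = 12 / 61 = 12/61.

12/61


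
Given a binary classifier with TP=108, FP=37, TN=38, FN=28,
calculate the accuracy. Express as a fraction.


Accuracy = (TP + TN) / (TP + TN + FP + FN) = (108 + 38) / 211 = 146/211.

146/211


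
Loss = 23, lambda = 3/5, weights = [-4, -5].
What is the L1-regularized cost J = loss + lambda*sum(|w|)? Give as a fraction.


L1 norm = sum(|w|) = 9. J = 23 + 3/5 * 9 = 142/5.

142/5


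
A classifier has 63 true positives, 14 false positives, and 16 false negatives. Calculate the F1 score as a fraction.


Precision = 63/77 = 9/11. Recall = 63/79 = 63/79. F1 = 2*P*R/(P+R) = 21/26.

21/26


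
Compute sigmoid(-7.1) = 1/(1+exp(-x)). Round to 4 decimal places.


sigma(-7.1) = 1/(1+e^(7.1)) = 1/(1+1211.967074) = 1/1212.967074 = 0.0008.

0.0008
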